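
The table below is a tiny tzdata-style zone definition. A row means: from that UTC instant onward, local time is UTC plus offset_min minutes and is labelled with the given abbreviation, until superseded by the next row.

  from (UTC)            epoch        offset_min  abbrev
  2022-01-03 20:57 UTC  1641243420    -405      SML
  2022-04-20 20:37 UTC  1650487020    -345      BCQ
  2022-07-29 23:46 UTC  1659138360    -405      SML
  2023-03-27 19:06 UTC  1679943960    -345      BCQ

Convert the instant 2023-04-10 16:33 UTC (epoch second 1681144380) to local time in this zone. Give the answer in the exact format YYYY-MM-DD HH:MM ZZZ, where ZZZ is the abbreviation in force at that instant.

Query: 2023-04-10 16:33 UTC
Rule 4/4 (BCQ, -05:45): 2023-03-27 19:06 UTC ≤ query < +∞
16·60 + 33 - 345 = 648 min
648 = 0·1440 + 648; 648 = 10·60 + 48 → 10:48, same day
→ 2023-04-10 10:48 BCQ

2023-04-10 10:48 BCQ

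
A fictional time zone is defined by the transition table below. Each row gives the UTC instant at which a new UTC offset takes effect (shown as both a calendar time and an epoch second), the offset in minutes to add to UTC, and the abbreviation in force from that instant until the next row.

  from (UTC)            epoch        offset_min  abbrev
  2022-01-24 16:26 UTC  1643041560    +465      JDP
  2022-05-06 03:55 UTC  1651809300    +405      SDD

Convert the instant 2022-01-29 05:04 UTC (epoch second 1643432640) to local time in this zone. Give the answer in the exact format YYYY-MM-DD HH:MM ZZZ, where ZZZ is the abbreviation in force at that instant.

Query: 2022-01-29 05:04 UTC
Rule 1/2 (JDP, +07:45): 2022-01-24 16:26 UTC ≤ query < 2022-05-06 03:55 UTC
5·60 + 4 + 465 = 769 min
769 = 0·1440 + 769; 769 = 12·60 + 49 → 12:49, same day
→ 2022-01-29 12:49 JDP

2022-01-29 12:49 JDP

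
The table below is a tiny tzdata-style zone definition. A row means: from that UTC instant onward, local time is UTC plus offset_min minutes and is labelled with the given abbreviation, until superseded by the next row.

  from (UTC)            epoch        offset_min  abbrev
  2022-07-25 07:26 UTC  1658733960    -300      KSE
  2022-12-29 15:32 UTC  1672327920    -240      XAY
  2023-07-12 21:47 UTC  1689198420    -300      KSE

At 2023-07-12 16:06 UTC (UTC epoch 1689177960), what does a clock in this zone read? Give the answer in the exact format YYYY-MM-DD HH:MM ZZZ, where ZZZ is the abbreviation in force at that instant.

Query: 2023-07-12 16:06 UTC
Rule 2/3 (XAY, -04:00): 2022-12-29 15:32 UTC ≤ query < 2023-07-12 21:47 UTC
16·60 + 6 - 240 = 726 min
726 = 0·1440 + 726; 726 = 12·60 + 6 → 12:06, same day
→ 2023-07-12 12:06 XAY

2023-07-12 12:06 XAY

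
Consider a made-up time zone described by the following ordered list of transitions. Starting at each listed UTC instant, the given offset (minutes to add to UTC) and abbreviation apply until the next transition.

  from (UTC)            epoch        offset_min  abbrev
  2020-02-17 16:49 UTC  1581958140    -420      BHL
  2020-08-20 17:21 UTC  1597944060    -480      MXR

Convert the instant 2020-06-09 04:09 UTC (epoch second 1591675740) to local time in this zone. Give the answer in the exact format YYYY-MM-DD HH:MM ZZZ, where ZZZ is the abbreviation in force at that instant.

Query: 2020-06-09 04:09 UTC
Rule 1/2 (BHL, -07:00): 2020-02-17 16:49 UTC ≤ query < 2020-08-20 17:21 UTC
4·60 + 9 - 420 = -171 min
-171 = -1·1440 + 1269; 1269 = 21·60 + 9 → 21:09, 2020-06-09 - 1 day = 2020-06-08
→ 2020-06-08 21:09 BHL

2020-06-08 21:09 BHL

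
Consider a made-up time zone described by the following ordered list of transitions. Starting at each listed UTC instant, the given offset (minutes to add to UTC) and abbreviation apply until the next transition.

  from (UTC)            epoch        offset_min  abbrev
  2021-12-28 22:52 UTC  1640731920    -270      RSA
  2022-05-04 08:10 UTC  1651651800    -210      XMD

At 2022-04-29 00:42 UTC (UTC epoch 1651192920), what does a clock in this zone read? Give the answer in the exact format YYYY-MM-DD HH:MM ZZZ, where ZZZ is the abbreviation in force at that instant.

2022-04-28 20:12 RSA

Query: 2022-04-29 00:42 UTC
Rule 1/2 (RSA, -04:30): 2021-12-28 22:52 UTC ≤ query < 2022-05-04 08:10 UTC
0·60 + 42 - 270 = -228 min
-228 = -1·1440 + 1212; 1212 = 20·60 + 12 → 20:12, 2022-04-29 - 1 day = 2022-04-28
→ 2022-04-28 20:12 RSA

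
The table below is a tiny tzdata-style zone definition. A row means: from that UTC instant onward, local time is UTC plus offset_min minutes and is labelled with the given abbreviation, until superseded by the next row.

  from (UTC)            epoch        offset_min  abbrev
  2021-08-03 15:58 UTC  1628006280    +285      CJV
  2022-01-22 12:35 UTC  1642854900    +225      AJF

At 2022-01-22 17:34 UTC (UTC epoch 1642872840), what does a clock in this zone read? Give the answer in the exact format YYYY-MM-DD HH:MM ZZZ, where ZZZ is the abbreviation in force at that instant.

Query: 2022-01-22 17:34 UTC
Rule 2/2 (AJF, +03:45): 2022-01-22 12:35 UTC ≤ query < +∞
17·60 + 34 + 225 = 1279 min
1279 = 0·1440 + 1279; 1279 = 21·60 + 19 → 21:19, same day
→ 2022-01-22 21:19 AJF

2022-01-22 21:19 AJF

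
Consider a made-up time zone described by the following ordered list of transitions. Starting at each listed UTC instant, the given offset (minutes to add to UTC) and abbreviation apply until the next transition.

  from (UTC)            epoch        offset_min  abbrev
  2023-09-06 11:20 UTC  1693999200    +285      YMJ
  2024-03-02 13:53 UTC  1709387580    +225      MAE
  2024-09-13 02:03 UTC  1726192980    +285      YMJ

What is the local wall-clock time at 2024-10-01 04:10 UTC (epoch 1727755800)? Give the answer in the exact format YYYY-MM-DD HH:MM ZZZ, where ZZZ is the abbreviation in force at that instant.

2024-10-01 08:55 YMJ

Query: 2024-10-01 04:10 UTC
Rule 3/3 (YMJ, +04:45): 2024-09-13 02:03 UTC ≤ query < +∞
4·60 + 10 + 285 = 535 min
535 = 0·1440 + 535; 535 = 8·60 + 55 → 08:55, same day
→ 2024-10-01 08:55 YMJ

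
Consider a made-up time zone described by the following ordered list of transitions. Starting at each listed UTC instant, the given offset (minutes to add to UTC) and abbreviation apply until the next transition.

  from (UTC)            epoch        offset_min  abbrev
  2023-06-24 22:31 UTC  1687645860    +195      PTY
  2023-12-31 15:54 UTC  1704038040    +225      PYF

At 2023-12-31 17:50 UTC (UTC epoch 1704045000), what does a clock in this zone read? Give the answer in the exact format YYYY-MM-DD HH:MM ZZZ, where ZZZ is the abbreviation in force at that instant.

2023-12-31 21:35 PYF

Query: 2023-12-31 17:50 UTC
Rule 2/2 (PYF, +03:45): 2023-12-31 15:54 UTC ≤ query < +∞
17·60 + 50 + 225 = 1295 min
1295 = 0·1440 + 1295; 1295 = 21·60 + 35 → 21:35, same day
→ 2023-12-31 21:35 PYF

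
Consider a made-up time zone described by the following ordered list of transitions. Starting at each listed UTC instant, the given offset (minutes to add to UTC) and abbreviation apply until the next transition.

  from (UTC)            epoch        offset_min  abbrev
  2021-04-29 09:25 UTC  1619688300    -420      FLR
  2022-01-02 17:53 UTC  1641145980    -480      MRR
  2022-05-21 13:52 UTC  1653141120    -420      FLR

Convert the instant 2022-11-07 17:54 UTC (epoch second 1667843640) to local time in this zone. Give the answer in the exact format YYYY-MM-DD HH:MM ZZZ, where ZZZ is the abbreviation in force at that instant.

Query: 2022-11-07 17:54 UTC
Rule 3/3 (FLR, -07:00): 2022-05-21 13:52 UTC ≤ query < +∞
17·60 + 54 - 420 = 654 min
654 = 0·1440 + 654; 654 = 10·60 + 54 → 10:54, same day
→ 2022-11-07 10:54 FLR

2022-11-07 10:54 FLR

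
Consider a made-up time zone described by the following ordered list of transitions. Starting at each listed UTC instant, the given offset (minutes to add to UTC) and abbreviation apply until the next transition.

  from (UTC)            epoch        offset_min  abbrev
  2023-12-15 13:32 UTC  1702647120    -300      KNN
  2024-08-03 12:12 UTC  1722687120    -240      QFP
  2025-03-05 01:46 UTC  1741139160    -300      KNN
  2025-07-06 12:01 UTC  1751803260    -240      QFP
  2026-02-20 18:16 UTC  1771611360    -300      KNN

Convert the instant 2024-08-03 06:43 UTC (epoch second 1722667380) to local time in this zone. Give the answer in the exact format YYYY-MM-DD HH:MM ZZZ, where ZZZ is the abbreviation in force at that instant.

Query: 2024-08-03 06:43 UTC
Rule 1/5 (KNN, -05:00): 2023-12-15 13:32 UTC ≤ query < 2024-08-03 12:12 UTC
6·60 + 43 - 300 = 103 min
103 = 0·1440 + 103; 103 = 1·60 + 43 → 01:43, same day
→ 2024-08-03 01:43 KNN

2024-08-03 01:43 KNN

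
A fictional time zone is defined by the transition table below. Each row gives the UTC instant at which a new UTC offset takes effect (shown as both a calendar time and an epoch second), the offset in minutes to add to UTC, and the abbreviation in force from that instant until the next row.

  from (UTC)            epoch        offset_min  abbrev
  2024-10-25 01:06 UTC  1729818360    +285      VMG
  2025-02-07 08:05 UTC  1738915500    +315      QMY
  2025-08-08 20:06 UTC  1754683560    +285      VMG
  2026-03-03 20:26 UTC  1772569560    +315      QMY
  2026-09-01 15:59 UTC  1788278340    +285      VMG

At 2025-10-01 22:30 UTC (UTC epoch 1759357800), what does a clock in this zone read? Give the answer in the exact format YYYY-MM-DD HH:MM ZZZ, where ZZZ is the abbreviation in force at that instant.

Query: 2025-10-01 22:30 UTC
Rule 3/5 (VMG, +04:45): 2025-08-08 20:06 UTC ≤ query < 2026-03-03 20:26 UTC
22·60 + 30 + 285 = 1635 min
1635 = 1·1440 + 195; 195 = 3·60 + 15 → 03:15, 2025-10-01 + 1 day = 2025-10-02
→ 2025-10-02 03:15 VMG

2025-10-02 03:15 VMG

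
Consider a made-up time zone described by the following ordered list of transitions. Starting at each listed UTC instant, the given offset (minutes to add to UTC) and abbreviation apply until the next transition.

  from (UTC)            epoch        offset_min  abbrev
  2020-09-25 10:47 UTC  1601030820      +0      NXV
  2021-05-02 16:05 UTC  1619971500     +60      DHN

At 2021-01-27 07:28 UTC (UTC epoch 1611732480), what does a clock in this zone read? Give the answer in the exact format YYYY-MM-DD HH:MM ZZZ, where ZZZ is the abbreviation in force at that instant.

2021-01-27 07:28 NXV

Query: 2021-01-27 07:28 UTC
Rule 1/2 (NXV, +00:00): 2020-09-25 10:47 UTC ≤ query < 2021-05-02 16:05 UTC
7·60 + 28 + 0 = 448 min
448 = 0·1440 + 448; 448 = 7·60 + 28 → 07:28, same day
→ 2021-01-27 07:28 NXV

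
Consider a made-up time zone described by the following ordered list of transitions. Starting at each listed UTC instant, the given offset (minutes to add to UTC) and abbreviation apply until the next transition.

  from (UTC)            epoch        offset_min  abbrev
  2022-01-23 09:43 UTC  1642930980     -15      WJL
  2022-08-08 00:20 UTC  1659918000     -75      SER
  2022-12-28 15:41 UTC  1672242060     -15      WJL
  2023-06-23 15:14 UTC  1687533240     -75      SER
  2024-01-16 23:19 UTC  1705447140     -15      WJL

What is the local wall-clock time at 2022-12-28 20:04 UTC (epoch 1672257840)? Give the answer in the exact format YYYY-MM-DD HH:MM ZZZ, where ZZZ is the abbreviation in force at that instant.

2022-12-28 19:49 WJL

Query: 2022-12-28 20:04 UTC
Rule 3/5 (WJL, -00:15): 2022-12-28 15:41 UTC ≤ query < 2023-06-23 15:14 UTC
20·60 + 4 - 15 = 1189 min
1189 = 0·1440 + 1189; 1189 = 19·60 + 49 → 19:49, same day
→ 2022-12-28 19:49 WJL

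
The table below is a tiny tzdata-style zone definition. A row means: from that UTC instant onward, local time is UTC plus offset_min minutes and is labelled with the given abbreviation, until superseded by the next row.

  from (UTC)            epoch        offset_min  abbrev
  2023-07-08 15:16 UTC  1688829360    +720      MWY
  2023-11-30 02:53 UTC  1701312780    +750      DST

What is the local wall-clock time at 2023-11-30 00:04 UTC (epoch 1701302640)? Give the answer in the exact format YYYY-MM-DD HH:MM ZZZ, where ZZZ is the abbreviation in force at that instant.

Query: 2023-11-30 00:04 UTC
Rule 1/2 (MWY, +12:00): 2023-07-08 15:16 UTC ≤ query < 2023-11-30 02:53 UTC
0·60 + 4 + 720 = 724 min
724 = 0·1440 + 724; 724 = 12·60 + 4 → 12:04, same day
→ 2023-11-30 12:04 MWY

2023-11-30 12:04 MWY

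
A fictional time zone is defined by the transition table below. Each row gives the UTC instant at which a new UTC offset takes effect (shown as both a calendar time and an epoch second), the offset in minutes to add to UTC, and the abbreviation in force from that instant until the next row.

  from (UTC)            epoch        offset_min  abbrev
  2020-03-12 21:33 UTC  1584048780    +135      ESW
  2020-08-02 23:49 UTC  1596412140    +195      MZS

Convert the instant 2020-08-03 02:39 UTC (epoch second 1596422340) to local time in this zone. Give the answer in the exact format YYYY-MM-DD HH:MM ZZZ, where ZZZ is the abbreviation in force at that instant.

Query: 2020-08-03 02:39 UTC
Rule 2/2 (MZS, +03:15): 2020-08-02 23:49 UTC ≤ query < +∞
2·60 + 39 + 195 = 354 min
354 = 0·1440 + 354; 354 = 5·60 + 54 → 05:54, same day
→ 2020-08-03 05:54 MZS

2020-08-03 05:54 MZS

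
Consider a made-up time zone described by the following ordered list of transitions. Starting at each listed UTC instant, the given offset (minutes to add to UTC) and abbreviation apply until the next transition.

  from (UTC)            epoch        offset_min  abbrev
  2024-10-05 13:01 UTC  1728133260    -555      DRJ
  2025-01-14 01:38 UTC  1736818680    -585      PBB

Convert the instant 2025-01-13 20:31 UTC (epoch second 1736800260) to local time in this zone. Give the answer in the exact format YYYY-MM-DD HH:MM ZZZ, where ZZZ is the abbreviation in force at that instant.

Query: 2025-01-13 20:31 UTC
Rule 1/2 (DRJ, -09:15): 2024-10-05 13:01 UTC ≤ query < 2025-01-14 01:38 UTC
20·60 + 31 - 555 = 676 min
676 = 0·1440 + 676; 676 = 11·60 + 16 → 11:16, same day
→ 2025-01-13 11:16 DRJ

2025-01-13 11:16 DRJ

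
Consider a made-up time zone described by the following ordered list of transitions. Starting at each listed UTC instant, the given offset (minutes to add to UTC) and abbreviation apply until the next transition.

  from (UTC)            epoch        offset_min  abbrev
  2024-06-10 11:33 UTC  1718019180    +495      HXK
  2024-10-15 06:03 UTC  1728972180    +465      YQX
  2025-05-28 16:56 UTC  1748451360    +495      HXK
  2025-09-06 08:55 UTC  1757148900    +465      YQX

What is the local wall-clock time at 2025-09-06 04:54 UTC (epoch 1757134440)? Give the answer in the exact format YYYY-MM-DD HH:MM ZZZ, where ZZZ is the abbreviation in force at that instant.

2025-09-06 13:09 HXK

Query: 2025-09-06 04:54 UTC
Rule 3/4 (HXK, +08:15): 2025-05-28 16:56 UTC ≤ query < 2025-09-06 08:55 UTC
4·60 + 54 + 495 = 789 min
789 = 0·1440 + 789; 789 = 13·60 + 9 → 13:09, same day
→ 2025-09-06 13:09 HXK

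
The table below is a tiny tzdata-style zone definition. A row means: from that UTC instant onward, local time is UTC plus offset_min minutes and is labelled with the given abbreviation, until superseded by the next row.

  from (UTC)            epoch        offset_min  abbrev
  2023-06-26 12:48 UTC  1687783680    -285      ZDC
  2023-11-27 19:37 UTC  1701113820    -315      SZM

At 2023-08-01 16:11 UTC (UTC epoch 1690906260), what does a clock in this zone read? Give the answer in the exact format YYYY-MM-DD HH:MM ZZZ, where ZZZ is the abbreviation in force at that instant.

2023-08-01 11:26 ZDC

Query: 2023-08-01 16:11 UTC
Rule 1/2 (ZDC, -04:45): 2023-06-26 12:48 UTC ≤ query < 2023-11-27 19:37 UTC
16·60 + 11 - 285 = 686 min
686 = 0·1440 + 686; 686 = 11·60 + 26 → 11:26, same day
→ 2023-08-01 11:26 ZDC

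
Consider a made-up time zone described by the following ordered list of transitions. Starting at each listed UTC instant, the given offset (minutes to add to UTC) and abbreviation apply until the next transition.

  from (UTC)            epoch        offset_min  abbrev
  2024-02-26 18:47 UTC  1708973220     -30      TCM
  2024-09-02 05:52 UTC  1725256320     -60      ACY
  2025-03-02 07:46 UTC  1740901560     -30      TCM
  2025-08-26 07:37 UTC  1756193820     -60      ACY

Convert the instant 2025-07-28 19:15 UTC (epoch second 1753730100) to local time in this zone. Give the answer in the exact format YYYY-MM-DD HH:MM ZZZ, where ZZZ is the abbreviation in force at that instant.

2025-07-28 18:45 TCM

Query: 2025-07-28 19:15 UTC
Rule 3/4 (TCM, -00:30): 2025-03-02 07:46 UTC ≤ query < 2025-08-26 07:37 UTC
19·60 + 15 - 30 = 1125 min
1125 = 0·1440 + 1125; 1125 = 18·60 + 45 → 18:45, same day
→ 2025-07-28 18:45 TCM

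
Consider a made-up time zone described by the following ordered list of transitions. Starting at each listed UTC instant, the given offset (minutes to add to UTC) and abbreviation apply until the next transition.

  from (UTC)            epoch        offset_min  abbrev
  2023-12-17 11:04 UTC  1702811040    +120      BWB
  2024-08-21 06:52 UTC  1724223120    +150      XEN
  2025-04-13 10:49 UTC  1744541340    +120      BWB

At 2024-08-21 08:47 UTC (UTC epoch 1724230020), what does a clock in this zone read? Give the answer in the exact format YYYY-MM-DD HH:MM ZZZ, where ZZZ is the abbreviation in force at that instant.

2024-08-21 11:17 XEN

Query: 2024-08-21 08:47 UTC
Rule 2/3 (XEN, +02:30): 2024-08-21 06:52 UTC ≤ query < 2025-04-13 10:49 UTC
8·60 + 47 + 150 = 677 min
677 = 0·1440 + 677; 677 = 11·60 + 17 → 11:17, same day
→ 2024-08-21 11:17 XEN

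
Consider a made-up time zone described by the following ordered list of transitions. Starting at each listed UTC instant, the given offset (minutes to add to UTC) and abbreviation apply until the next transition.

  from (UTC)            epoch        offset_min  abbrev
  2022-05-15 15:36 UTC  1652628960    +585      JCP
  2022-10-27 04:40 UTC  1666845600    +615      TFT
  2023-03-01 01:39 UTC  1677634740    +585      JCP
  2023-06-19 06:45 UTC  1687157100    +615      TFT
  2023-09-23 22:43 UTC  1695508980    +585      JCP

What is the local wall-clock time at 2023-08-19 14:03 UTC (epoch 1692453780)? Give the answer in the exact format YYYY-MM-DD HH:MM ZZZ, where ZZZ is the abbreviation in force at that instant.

2023-08-20 00:18 TFT

Query: 2023-08-19 14:03 UTC
Rule 4/5 (TFT, +10:15): 2023-06-19 06:45 UTC ≤ query < 2023-09-23 22:43 UTC
14·60 + 3 + 615 = 1458 min
1458 = 1·1440 + 18; 18 = 0·60 + 18 → 00:18, 2023-08-19 + 1 day = 2023-08-20
→ 2023-08-20 00:18 TFT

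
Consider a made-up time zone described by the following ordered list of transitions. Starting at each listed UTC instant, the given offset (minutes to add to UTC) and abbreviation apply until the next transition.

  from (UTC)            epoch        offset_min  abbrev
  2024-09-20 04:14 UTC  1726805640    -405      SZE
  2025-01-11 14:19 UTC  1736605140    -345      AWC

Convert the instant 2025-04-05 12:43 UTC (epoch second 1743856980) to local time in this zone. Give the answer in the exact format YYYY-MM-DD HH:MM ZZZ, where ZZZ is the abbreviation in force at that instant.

2025-04-05 06:58 AWC

Query: 2025-04-05 12:43 UTC
Rule 2/2 (AWC, -05:45): 2025-01-11 14:19 UTC ≤ query < +∞
12·60 + 43 - 345 = 418 min
418 = 0·1440 + 418; 418 = 6·60 + 58 → 06:58, same day
→ 2025-04-05 06:58 AWC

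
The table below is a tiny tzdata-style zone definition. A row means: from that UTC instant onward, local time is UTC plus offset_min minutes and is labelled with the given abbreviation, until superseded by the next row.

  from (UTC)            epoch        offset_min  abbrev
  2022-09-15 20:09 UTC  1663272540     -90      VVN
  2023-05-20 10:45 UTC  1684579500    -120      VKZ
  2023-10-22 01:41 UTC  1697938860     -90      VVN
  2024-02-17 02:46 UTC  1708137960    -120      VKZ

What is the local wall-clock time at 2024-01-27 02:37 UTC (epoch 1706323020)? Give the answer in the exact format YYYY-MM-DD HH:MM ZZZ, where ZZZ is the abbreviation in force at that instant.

Query: 2024-01-27 02:37 UTC
Rule 3/4 (VVN, -01:30): 2023-10-22 01:41 UTC ≤ query < 2024-02-17 02:46 UTC
2·60 + 37 - 90 = 67 min
67 = 0·1440 + 67; 67 = 1·60 + 7 → 01:07, same day
→ 2024-01-27 01:07 VVN

2024-01-27 01:07 VVN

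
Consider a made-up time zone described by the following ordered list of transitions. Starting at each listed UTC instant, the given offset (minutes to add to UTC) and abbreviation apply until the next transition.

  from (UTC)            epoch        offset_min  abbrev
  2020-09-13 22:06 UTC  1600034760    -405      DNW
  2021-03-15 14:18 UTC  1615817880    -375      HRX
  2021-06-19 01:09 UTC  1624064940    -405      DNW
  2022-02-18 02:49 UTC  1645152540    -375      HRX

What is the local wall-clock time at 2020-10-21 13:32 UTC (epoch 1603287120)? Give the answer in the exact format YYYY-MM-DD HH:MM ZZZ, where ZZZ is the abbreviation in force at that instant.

Query: 2020-10-21 13:32 UTC
Rule 1/4 (DNW, -06:45): 2020-09-13 22:06 UTC ≤ query < 2021-03-15 14:18 UTC
13·60 + 32 - 405 = 407 min
407 = 0·1440 + 407; 407 = 6·60 + 47 → 06:47, same day
→ 2020-10-21 06:47 DNW

2020-10-21 06:47 DNW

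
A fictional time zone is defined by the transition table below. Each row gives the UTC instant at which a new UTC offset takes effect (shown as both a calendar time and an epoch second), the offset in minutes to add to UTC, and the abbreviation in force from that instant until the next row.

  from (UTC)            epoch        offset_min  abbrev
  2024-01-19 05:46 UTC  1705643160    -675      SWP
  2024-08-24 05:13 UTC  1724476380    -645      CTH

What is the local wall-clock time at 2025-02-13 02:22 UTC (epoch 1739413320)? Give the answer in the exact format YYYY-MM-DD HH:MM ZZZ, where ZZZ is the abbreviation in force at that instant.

Query: 2025-02-13 02:22 UTC
Rule 2/2 (CTH, -10:45): 2024-08-24 05:13 UTC ≤ query < +∞
2·60 + 22 - 645 = -503 min
-503 = -1·1440 + 937; 937 = 15·60 + 37 → 15:37, 2025-02-13 - 1 day = 2025-02-12
→ 2025-02-12 15:37 CTH

2025-02-12 15:37 CTH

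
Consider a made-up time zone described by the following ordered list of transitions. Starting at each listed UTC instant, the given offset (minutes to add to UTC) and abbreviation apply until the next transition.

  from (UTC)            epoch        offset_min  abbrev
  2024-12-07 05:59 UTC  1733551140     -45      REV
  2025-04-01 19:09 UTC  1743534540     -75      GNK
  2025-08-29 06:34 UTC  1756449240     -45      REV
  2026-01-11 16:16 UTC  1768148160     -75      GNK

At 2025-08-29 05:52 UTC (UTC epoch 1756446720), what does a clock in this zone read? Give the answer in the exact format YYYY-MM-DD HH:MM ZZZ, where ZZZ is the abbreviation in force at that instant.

Query: 2025-08-29 05:52 UTC
Rule 2/4 (GNK, -01:15): 2025-04-01 19:09 UTC ≤ query < 2025-08-29 06:34 UTC
5·60 + 52 - 75 = 277 min
277 = 0·1440 + 277; 277 = 4·60 + 37 → 04:37, same day
→ 2025-08-29 04:37 GNK

2025-08-29 04:37 GNK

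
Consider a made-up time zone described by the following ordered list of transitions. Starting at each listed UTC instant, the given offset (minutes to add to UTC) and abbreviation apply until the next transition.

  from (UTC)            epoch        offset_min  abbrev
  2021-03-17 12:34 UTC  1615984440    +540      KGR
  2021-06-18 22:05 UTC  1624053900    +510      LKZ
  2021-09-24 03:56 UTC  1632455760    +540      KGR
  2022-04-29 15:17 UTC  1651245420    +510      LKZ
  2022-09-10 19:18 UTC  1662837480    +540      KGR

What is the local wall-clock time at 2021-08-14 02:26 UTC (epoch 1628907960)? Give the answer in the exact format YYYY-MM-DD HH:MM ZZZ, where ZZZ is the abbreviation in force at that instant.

Query: 2021-08-14 02:26 UTC
Rule 2/5 (LKZ, +08:30): 2021-06-18 22:05 UTC ≤ query < 2021-09-24 03:56 UTC
2·60 + 26 + 510 = 656 min
656 = 0·1440 + 656; 656 = 10·60 + 56 → 10:56, same day
→ 2021-08-14 10:56 LKZ

2021-08-14 10:56 LKZ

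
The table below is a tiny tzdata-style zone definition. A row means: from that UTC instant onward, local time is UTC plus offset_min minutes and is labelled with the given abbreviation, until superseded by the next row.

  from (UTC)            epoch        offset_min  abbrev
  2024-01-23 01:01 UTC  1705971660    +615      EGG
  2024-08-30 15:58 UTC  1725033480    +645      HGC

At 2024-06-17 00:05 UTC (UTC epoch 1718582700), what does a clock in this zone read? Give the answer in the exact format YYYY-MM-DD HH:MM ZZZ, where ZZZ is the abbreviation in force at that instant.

Query: 2024-06-17 00:05 UTC
Rule 1/2 (EGG, +10:15): 2024-01-23 01:01 UTC ≤ query < 2024-08-30 15:58 UTC
0·60 + 5 + 615 = 620 min
620 = 0·1440 + 620; 620 = 10·60 + 20 → 10:20, same day
→ 2024-06-17 10:20 EGG

2024-06-17 10:20 EGG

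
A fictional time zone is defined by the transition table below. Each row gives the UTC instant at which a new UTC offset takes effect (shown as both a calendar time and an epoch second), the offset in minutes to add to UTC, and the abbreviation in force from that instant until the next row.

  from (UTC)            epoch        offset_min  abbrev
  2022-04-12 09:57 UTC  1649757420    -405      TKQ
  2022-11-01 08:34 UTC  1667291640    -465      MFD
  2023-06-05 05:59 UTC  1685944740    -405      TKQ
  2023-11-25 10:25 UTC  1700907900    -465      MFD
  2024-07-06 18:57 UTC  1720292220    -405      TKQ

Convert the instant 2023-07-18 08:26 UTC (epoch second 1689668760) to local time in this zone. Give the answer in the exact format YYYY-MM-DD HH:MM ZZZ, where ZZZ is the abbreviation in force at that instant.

Query: 2023-07-18 08:26 UTC
Rule 3/5 (TKQ, -06:45): 2023-06-05 05:59 UTC ≤ query < 2023-11-25 10:25 UTC
8·60 + 26 - 405 = 101 min
101 = 0·1440 + 101; 101 = 1·60 + 41 → 01:41, same day
→ 2023-07-18 01:41 TKQ

2023-07-18 01:41 TKQ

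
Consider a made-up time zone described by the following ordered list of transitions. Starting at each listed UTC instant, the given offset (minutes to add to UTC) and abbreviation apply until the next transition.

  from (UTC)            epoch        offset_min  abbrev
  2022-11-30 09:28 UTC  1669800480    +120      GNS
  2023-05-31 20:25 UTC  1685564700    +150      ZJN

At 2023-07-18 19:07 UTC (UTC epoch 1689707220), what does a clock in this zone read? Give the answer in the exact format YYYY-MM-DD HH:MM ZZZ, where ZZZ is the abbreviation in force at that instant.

2023-07-18 21:37 ZJN

Query: 2023-07-18 19:07 UTC
Rule 2/2 (ZJN, +02:30): 2023-05-31 20:25 UTC ≤ query < +∞
19·60 + 7 + 150 = 1297 min
1297 = 0·1440 + 1297; 1297 = 21·60 + 37 → 21:37, same day
→ 2023-07-18 21:37 ZJN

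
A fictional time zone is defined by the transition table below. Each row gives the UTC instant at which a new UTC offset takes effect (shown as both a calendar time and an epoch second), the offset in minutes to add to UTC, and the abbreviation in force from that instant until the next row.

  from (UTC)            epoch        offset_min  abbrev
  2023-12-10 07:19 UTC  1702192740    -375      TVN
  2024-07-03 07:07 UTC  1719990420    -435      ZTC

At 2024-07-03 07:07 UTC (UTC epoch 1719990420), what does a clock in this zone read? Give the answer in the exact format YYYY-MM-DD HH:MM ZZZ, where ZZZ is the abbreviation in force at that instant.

2024-07-02 23:52 ZTC

Query: 2024-07-03 07:07 UTC
Rule 2/2 (ZTC, -07:15): 2024-07-03 07:07 UTC ≤ query < +∞
7·60 + 7 - 435 = -8 min
-8 = -1·1440 + 1432; 1432 = 23·60 + 52 → 23:52, 2024-07-03 - 1 day = 2024-07-02
→ 2024-07-02 23:52 ZTC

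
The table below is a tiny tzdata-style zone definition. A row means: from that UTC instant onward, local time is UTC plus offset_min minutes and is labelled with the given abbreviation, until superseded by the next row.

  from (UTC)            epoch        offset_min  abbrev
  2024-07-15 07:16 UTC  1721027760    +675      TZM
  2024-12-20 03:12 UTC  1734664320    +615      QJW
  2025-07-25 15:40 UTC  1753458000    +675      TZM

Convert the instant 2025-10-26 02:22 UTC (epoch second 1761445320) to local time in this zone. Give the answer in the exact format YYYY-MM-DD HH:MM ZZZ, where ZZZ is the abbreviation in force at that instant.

Query: 2025-10-26 02:22 UTC
Rule 3/3 (TZM, +11:15): 2025-07-25 15:40 UTC ≤ query < +∞
2·60 + 22 + 675 = 817 min
817 = 0·1440 + 817; 817 = 13·60 + 37 → 13:37, same day
→ 2025-10-26 13:37 TZM

2025-10-26 13:37 TZM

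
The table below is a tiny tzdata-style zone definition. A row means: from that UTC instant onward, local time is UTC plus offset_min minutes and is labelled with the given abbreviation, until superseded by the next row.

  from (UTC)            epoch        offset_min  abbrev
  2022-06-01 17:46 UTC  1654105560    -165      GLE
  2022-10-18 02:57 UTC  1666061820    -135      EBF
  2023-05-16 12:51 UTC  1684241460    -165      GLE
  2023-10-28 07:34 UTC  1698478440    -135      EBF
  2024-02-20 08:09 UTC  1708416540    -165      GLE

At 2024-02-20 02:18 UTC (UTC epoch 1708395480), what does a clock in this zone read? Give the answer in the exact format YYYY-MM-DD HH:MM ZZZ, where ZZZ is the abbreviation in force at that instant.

Query: 2024-02-20 02:18 UTC
Rule 4/5 (EBF, -02:15): 2023-10-28 07:34 UTC ≤ query < 2024-02-20 08:09 UTC
2·60 + 18 - 135 = 3 min
3 = 0·1440 + 3; 3 = 0·60 + 3 → 00:03, same day
→ 2024-02-20 00:03 EBF

2024-02-20 00:03 EBF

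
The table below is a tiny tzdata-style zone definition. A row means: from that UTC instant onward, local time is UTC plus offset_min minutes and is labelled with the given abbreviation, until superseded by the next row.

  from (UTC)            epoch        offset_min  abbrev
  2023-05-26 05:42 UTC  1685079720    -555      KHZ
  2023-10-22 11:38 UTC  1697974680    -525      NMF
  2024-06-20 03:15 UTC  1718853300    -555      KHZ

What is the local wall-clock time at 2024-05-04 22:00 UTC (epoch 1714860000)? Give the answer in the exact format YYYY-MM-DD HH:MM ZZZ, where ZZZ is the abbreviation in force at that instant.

Query: 2024-05-04 22:00 UTC
Rule 2/3 (NMF, -08:45): 2023-10-22 11:38 UTC ≤ query < 2024-06-20 03:15 UTC
22·60 + 0 - 525 = 795 min
795 = 0·1440 + 795; 795 = 13·60 + 15 → 13:15, same day
→ 2024-05-04 13:15 NMF

2024-05-04 13:15 NMF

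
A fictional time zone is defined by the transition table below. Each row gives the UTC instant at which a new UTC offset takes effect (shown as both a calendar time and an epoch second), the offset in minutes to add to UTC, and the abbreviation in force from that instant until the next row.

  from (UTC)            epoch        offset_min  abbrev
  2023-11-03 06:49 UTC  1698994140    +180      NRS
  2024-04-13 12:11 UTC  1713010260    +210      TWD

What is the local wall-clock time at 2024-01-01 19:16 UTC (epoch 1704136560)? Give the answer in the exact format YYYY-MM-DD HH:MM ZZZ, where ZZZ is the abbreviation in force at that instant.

2024-01-01 22:16 NRS

Query: 2024-01-01 19:16 UTC
Rule 1/2 (NRS, +03:00): 2023-11-03 06:49 UTC ≤ query < 2024-04-13 12:11 UTC
19·60 + 16 + 180 = 1336 min
1336 = 0·1440 + 1336; 1336 = 22·60 + 16 → 22:16, same day
→ 2024-01-01 22:16 NRS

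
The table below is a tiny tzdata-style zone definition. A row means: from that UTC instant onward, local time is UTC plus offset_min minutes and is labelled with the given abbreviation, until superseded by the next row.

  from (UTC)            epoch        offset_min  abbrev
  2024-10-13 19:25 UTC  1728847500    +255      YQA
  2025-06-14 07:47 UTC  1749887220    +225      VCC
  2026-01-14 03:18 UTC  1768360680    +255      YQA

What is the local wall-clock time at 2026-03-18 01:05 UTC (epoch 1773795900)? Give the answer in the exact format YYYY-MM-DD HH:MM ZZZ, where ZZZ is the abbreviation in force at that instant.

2026-03-18 05:20 YQA

Query: 2026-03-18 01:05 UTC
Rule 3/3 (YQA, +04:15): 2026-01-14 03:18 UTC ≤ query < +∞
1·60 + 5 + 255 = 320 min
320 = 0·1440 + 320; 320 = 5·60 + 20 → 05:20, same day
→ 2026-03-18 05:20 YQA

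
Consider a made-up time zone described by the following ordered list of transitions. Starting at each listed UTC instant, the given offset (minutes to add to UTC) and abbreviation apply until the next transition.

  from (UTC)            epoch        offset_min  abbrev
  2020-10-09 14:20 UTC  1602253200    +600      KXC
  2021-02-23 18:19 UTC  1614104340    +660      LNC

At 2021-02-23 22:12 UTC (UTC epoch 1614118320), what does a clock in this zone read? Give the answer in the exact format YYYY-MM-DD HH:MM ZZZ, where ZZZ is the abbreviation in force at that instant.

Query: 2021-02-23 22:12 UTC
Rule 2/2 (LNC, +11:00): 2021-02-23 18:19 UTC ≤ query < +∞
22·60 + 12 + 660 = 1992 min
1992 = 1·1440 + 552; 552 = 9·60 + 12 → 09:12, 2021-02-23 + 1 day = 2021-02-24
→ 2021-02-24 09:12 LNC

2021-02-24 09:12 LNC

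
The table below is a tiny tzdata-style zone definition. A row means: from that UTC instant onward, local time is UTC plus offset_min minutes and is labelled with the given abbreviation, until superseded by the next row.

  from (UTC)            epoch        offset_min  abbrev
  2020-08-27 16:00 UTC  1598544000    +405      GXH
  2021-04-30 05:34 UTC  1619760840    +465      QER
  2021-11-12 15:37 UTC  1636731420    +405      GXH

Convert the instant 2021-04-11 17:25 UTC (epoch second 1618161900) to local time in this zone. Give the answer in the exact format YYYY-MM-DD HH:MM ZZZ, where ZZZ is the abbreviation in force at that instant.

2021-04-12 00:10 GXH

Query: 2021-04-11 17:25 UTC
Rule 1/3 (GXH, +06:45): 2020-08-27 16:00 UTC ≤ query < 2021-04-30 05:34 UTC
17·60 + 25 + 405 = 1450 min
1450 = 1·1440 + 10; 10 = 0·60 + 10 → 00:10, 2021-04-11 + 1 day = 2021-04-12
→ 2021-04-12 00:10 GXH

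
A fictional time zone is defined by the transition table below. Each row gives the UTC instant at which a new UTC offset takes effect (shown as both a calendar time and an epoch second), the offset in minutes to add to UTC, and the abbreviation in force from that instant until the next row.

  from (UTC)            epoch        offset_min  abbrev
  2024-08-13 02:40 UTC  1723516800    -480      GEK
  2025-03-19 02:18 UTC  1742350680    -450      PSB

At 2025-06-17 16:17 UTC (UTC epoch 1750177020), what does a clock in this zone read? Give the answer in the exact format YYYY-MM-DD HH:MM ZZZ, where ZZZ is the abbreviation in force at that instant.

Query: 2025-06-17 16:17 UTC
Rule 2/2 (PSB, -07:30): 2025-03-19 02:18 UTC ≤ query < +∞
16·60 + 17 - 450 = 527 min
527 = 0·1440 + 527; 527 = 8·60 + 47 → 08:47, same day
→ 2025-06-17 08:47 PSB

2025-06-17 08:47 PSB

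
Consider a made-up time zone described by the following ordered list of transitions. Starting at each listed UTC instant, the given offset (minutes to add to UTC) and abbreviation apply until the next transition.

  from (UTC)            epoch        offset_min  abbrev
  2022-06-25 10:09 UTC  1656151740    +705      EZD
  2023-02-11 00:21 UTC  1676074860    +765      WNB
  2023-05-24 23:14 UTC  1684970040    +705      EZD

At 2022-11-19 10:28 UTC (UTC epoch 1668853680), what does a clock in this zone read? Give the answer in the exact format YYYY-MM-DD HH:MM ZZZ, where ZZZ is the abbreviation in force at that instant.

Query: 2022-11-19 10:28 UTC
Rule 1/3 (EZD, +11:45): 2022-06-25 10:09 UTC ≤ query < 2023-02-11 00:21 UTC
10·60 + 28 + 705 = 1333 min
1333 = 0·1440 + 1333; 1333 = 22·60 + 13 → 22:13, same day
→ 2022-11-19 22:13 EZD

2022-11-19 22:13 EZD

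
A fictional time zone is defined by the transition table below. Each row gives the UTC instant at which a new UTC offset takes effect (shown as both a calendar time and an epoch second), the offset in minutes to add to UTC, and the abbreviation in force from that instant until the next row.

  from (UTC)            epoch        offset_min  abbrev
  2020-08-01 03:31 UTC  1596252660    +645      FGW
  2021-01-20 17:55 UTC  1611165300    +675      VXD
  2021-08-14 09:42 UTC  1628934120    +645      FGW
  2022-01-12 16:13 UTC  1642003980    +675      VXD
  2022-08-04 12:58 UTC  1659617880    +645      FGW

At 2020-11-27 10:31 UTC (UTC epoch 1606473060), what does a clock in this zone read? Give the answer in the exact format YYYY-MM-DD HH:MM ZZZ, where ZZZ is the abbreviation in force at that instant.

2020-11-27 21:16 FGW

Query: 2020-11-27 10:31 UTC
Rule 1/5 (FGW, +10:45): 2020-08-01 03:31 UTC ≤ query < 2021-01-20 17:55 UTC
10·60 + 31 + 645 = 1276 min
1276 = 0·1440 + 1276; 1276 = 21·60 + 16 → 21:16, same day
→ 2020-11-27 21:16 FGW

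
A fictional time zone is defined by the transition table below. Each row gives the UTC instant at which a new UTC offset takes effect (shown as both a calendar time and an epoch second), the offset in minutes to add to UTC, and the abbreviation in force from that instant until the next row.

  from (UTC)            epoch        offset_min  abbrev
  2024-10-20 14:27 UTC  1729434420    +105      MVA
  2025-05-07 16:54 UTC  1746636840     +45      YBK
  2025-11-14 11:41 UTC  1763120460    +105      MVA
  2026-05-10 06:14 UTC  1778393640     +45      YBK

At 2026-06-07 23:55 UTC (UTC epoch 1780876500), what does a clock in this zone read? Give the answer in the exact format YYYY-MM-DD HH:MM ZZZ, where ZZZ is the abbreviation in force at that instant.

Query: 2026-06-07 23:55 UTC
Rule 4/4 (YBK, +00:45): 2026-05-10 06:14 UTC ≤ query < +∞
23·60 + 55 + 45 = 1480 min
1480 = 1·1440 + 40; 40 = 0·60 + 40 → 00:40, 2026-06-07 + 1 day = 2026-06-08
→ 2026-06-08 00:40 YBK

2026-06-08 00:40 YBK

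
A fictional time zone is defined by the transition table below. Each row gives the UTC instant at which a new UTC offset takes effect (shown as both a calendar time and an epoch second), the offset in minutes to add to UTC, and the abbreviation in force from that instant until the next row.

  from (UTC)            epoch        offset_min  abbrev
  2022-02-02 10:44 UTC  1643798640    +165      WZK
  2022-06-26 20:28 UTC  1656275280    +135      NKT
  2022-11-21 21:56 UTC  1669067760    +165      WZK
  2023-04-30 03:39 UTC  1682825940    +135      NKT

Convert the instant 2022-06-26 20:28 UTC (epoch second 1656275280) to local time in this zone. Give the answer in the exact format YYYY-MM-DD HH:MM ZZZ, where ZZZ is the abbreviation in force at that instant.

2022-06-26 22:43 NKT

Query: 2022-06-26 20:28 UTC
Rule 2/4 (NKT, +02:15): 2022-06-26 20:28 UTC ≤ query < 2022-11-21 21:56 UTC
20·60 + 28 + 135 = 1363 min
1363 = 0·1440 + 1363; 1363 = 22·60 + 43 → 22:43, same day
→ 2022-06-26 22:43 NKT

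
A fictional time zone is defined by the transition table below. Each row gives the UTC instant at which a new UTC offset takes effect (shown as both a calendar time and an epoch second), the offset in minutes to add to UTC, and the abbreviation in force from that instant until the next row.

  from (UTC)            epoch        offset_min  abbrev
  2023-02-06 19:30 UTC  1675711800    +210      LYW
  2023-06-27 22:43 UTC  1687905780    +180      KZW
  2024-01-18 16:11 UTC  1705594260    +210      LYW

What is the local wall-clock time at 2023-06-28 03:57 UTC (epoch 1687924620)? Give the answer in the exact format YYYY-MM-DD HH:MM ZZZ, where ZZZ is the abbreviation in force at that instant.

2023-06-28 06:57 KZW

Query: 2023-06-28 03:57 UTC
Rule 2/3 (KZW, +03:00): 2023-06-27 22:43 UTC ≤ query < 2024-01-18 16:11 UTC
3·60 + 57 + 180 = 417 min
417 = 0·1440 + 417; 417 = 6·60 + 57 → 06:57, same day
→ 2023-06-28 06:57 KZW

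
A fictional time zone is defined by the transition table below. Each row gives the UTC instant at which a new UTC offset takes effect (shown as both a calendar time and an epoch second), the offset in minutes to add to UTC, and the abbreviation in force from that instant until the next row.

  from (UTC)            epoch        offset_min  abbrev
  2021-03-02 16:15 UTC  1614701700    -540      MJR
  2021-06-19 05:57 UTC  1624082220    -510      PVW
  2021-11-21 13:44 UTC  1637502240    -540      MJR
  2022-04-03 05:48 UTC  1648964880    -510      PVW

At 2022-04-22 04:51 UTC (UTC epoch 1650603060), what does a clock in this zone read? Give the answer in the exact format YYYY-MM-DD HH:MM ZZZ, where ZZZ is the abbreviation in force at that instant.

Query: 2022-04-22 04:51 UTC
Rule 4/4 (PVW, -08:30): 2022-04-03 05:48 UTC ≤ query < +∞
4·60 + 51 - 510 = -219 min
-219 = -1·1440 + 1221; 1221 = 20·60 + 21 → 20:21, 2022-04-22 - 1 day = 2022-04-21
→ 2022-04-21 20:21 PVW

2022-04-21 20:21 PVW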